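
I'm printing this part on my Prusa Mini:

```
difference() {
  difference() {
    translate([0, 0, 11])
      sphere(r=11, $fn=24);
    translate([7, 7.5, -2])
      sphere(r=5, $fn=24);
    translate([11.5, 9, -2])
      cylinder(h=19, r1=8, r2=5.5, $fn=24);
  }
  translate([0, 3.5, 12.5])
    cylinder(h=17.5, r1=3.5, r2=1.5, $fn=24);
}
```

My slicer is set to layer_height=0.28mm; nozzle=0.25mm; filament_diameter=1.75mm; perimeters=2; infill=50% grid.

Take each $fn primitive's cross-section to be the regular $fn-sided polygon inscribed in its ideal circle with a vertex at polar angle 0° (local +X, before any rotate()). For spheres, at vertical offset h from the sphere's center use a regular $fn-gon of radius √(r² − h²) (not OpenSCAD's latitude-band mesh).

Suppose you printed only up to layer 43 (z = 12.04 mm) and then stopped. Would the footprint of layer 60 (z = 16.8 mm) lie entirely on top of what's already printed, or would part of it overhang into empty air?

part overhangs

Compare the two slices. At z = 12.04: the sphere: section is a regular 24-gon, circumradius = √(r²−h²) = √(11²−1.04²) = 10.951 (area = (24/2)·10.951²·sin(360°/24) = 372.45 mm²); the sphere at (7, 7.5) does not reach this height (|z−center|=14.040 > r=5); the cone at (11.5, 9) contributes a regular 24-gon of circumradius 6.153 (interpolated between r1=8 and r2=5.5 at t=0.739) (area = (24/2)·6.153²·sin(360°/24) = 117.57 mm²); After the difference (first − rest): starting from the r=11 sphere (372.45 mm²), the cone at (11.5, 9) partially overlaps it — only the 13.49 mm² overlap (of its 117.57 mm²) is removed, clipping the outline — area = 358.96 mm²; the cone at (0, 3.5) is absent (z outside [12.5, 30]); After the difference (first − rest): none of the subtracted shapes is present at this height, so that combined region is unchanged — area = 358.96 mm². At z = 16.8: the r=11 sphere contributes a regular 24-gon of circumradius √(11²−5.8²) = 9.347 (area = (24/2)·9.347²·sin(360°/24) = 271.33 mm²); the sphere at (7, 7.5) is not intersected at this z (|z−center|=18.800 > r=5); the cone at (11.5, 9): at t=0.989 of its height the radius interpolates to r₁+(r₂−r₁)t = 5.526, giving a regular 24-gon of that circumradius (area = (24/2)·5.526²·sin(360°/24) = 94.85 mm²); After the difference (first − rest): starting from the r=11 sphere (271.33 mm²), the cone at (11.5, 9) partially overlaps it — only the 0.28 mm² overlap (of its 94.85 mm²) is removed, clipping the outline — area = 271.04 mm²; the cone at (0, 3.5) (r1=3.5→r2=1.5) has section circumradius 3.009 here — a regular 24-gon (area = (24/2)·3.009²·sin(360°/24) = 28.11 mm²); Taking the first minus the rest: starting from the result so far (271.04 mm²), the cone at (0, 3.5) lies wholly inside it (removes its full 28.11 mm² and its 18.85 mm outline becomes a hole wall) — area = 242.93 mm². Checking containment: at z = 16.8 the cross-section extends beyond the z = 12.04 cross-section by about 2.33 mm².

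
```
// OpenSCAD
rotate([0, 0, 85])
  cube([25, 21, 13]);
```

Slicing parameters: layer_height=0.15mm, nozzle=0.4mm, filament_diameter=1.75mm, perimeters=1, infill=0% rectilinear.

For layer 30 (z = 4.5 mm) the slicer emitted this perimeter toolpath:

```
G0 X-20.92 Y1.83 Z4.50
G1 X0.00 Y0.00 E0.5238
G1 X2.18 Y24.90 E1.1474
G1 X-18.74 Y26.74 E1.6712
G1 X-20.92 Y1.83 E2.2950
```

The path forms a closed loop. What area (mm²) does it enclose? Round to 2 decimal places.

525.01 mm²

Apply the shoelace formula to the sequence of (X, Y) vertices; enclosed area = 525.01 mm².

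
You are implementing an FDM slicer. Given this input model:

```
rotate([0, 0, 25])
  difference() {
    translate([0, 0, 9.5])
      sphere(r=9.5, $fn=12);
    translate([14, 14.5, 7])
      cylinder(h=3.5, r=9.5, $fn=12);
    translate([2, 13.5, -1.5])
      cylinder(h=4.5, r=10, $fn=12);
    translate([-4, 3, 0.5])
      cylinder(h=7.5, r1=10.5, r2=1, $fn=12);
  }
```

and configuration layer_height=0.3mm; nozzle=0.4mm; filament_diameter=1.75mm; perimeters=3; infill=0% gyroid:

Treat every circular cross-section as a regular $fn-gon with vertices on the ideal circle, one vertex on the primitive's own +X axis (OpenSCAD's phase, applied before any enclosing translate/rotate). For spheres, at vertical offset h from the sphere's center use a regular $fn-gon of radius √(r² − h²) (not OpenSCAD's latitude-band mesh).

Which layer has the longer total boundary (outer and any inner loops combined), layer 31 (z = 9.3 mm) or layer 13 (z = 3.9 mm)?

layer 31 (z = 9.3 mm)

Layer 31 (z = 9.3): the sphere: section is a regular 12-gon, circumradius = √(r²−h²) = √(9.5²−0.2²) = 9.498 (perimeter = 2·12·9.498·sin(180°/12) = 59.00 mm); the r=9.5 cylinder at (14, 14.5) contributes a regular 12-gon of circumradius 9.5 (perimeter = 2·12·9.500·sin(180°/12) = 59.01 mm); the cylinder at (2, 13.5) does not reach this height (z outside [-1.5, 3]); the cone at (-4, 3) is not intersected at this z (z outside [0.5, 8]); Taking the first minus the rest: starting from the r=9.5 sphere, the r=9.5 cylinder at (14, 14.5) misses the remaining region (no effect) — boundary = 59.00 mm; (rotated 25° about Z; rotation is an isometry so areas/perimeters/island counts are preserved). So its perimeter = 59.00 mm. Layer 13 (z = 3.9): the sphere: section is a regular 12-gon, circumradius = √(r²−h²) = √(9.5²−5.6²) = 7.674 (perimeter = 2·12·7.674·sin(180°/12) = 47.67 mm); the cylinder at (14, 14.5) is absent (z outside [7, 10.5]); the cylinder at (2, 13.5) does not reach this height (z outside [-1.5, 3]); the cone at (-4, 3) contributes a regular 12-gon of circumradius 6.193 (interpolated between r1=10.5 and r2=1 at t=0.453) (perimeter = 2·12·6.193·sin(180°/12) = 38.47 mm); Taking the first minus the rest: starting from the r=9.5 sphere, the cone at (-4, 3) partially overlaps it — only the 76.57 mm² overlap (of its 115.07 mm²) is removed, clipping the outline — boundary = 51.60 mm; (whole slice rotated 25° about Z — lengths, areas and connectivity unchanged). So its perimeter = 51.60 mm. Layer 31 is larger (59.00 vs 51.60 mm).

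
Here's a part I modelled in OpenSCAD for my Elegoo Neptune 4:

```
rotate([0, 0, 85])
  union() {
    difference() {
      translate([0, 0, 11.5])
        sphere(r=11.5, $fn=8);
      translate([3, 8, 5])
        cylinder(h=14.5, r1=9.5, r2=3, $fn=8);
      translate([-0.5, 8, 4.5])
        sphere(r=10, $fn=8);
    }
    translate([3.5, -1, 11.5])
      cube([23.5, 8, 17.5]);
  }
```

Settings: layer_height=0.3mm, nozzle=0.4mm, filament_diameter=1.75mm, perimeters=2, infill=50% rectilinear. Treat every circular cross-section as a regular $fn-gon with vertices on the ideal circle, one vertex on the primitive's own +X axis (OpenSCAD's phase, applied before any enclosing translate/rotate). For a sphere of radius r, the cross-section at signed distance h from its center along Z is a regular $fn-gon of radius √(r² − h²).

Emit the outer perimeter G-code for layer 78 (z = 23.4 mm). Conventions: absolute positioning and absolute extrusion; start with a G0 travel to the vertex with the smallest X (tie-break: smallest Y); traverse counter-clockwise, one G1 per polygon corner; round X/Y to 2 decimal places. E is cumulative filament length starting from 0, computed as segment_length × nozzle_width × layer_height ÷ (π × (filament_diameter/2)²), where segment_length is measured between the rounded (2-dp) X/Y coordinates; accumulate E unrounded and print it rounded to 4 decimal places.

At z = 23.4 mm: the sphere is not intersected at this z (|z−center|=11.900 > r=11.5); the cone at (3, 8) does not reach this height (z outside [5, 19.5]); the sphere at (-0.5, 8) is absent (|z−center|=18.900 > r=10); Taking the first minus the rest: the first operand is absent here, so nothing remains; the 23.5×8 cube at (3.5, -1) contributes its full rectangle; Taking the union: only the 23.5×8 cube at (3.5, -1) is present, so the union is just that shape — 1 connected region; (whole slice rotated 85° about Z — lengths, areas and connectivity unchanged). The outline is a single polygon with 4 vertices. Extrusion per mm of travel: 0.4 × 0.3 / (π × 0.875²) = 0.049890. Accumulating E over each segment gives final E = 3.1431.

G0 X-6.67 Y4.10 Z23.40
G1 X1.30 Y3.40 E0.3992
G1 X3.35 Y26.81 E1.5716
G1 X-4.62 Y27.51 E1.9707
G1 X-6.67 Y4.10 E3.1431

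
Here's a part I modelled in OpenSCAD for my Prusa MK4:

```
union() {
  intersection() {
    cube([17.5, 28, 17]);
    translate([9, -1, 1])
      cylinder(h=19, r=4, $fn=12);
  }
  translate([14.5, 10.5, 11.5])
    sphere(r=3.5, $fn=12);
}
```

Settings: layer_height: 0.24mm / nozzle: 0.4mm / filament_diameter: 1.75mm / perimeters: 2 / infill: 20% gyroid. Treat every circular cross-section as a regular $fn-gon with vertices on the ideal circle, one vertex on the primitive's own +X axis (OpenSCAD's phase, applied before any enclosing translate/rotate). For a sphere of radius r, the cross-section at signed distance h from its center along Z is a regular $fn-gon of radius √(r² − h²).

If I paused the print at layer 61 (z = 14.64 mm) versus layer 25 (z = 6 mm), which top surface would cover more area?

layer 61 (z = 14.64 mm)

Layer 61 (z = 14.64): the cube (footprint 17.5×28) is included at this height (area 490.00 mm²); the r=4 cylinder at (9, -1) gives a regular 12-gon of circumradius 4 (constant along its height) (area = (12/2)·4.000²·sin(360°/12) = 48.00 mm²); Keeping only the common overlap: the r=4 cylinder at (9, -1) partially overlaps the 17.5×28 cube; clipping to the common part keeps 16.27 mm² — area = 16.27 mm²; the sphere at (14.5, 10.5): section is a regular 12-gon, circumradius = √(r²−h²) = √(3.5²−3.14²) = 1.546 (area = (12/2)·1.546²·sin(360°/12) = 7.17 mm²); Taking the union: the 2 present regions are separate (no shared area or edge), so areas and boundary lengths simply add and each stays a separate island — area = 23.44 mm². So its area = 23.44 mm². Layer 25 (z = 6): the cube (footprint 17.5×28) is included at this height (area 490.00 mm²); the r=4 cylinder at (9, -1) gives a regular 12-gon of circumradius 4 (constant along its height) (area = (12/2)·4.000²·sin(360°/12) = 48.00 mm²); Taking the intersection: the r=4 cylinder at (9, -1) partially overlaps the 17.5×28 cube; clipping to the common part keeps 16.27 mm² — area = 16.27 mm²; the sphere at (14.5, 10.5) is absent (|z−center|=5.500 > r=3.5); Taking the union: only that combined region is present, so the union is just that shape — area = 16.27 mm². So its area = 16.27 mm². Layer 61 is larger (23.44 vs 16.27 mm²).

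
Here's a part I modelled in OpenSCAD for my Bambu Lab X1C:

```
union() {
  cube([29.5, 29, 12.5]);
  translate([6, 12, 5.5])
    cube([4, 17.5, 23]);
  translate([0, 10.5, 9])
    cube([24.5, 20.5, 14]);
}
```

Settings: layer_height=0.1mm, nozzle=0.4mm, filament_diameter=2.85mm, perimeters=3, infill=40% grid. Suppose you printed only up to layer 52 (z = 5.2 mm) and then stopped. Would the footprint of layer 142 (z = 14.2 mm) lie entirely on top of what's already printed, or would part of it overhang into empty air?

Compare the two slices. At z = 5.2: the cube is present — its section is the full 29.5×29 rectangle (area 855.50 mm²); the cube at (6, 12) is not intersected at this z (z outside [5.5, 28.5]); the cube at (0, 10.5) is absent (z outside [9, 23]); Merging all regions: only the 29.5×29 cube is present, so the union is just that shape — area = 855.50 mm². At z = 14.2: the cube does not reach this height (z outside [0, 12.5]); the cube at (6, 12) (footprint 4×17.5) is included at this height (area 70.00 mm²); the cube at (0, 10.5) is present — its section is the full 24.5×20.5 rectangle (area 502.25 mm²); Combining (union): the 4×17.5 cube at (6, 12) lies entirely inside the 24.5×20.5 cube at (0, 10.5), so the union is just the 24.5×20.5 cube at (0, 10.5) — area = 502.25 mm². Checking containment: at z = 14.2 the cross-section extends beyond the z = 5.2 cross-section by about 49.00 mm².

part overhangs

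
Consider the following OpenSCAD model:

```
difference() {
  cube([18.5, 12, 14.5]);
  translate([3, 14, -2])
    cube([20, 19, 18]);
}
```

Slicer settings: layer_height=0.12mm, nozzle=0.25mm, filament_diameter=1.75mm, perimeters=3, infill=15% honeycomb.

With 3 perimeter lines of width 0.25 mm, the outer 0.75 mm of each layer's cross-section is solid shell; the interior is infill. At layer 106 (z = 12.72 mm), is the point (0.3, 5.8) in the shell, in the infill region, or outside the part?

At z = 12.72 mm: the 18.5×12 cube contributes its full rectangle; the cube at (3, 14) is present — its section is the full 20×19 rectangle; Subtracting the remaining from the first: starting from the 18.5×12 cube, the 20×19 cube at (3, 14) misses the remaining region (no effect) — 1 connected region. Overall, the cross-section is a single solid region. The nearest boundary edge runs (0.00, 0.00)→(0.00, 12.00); distance from the point to it = 0.30 mm. The point is inside the cross-section, 0.30 mm from the nearest boundary — within the 0.75 mm shell band (3 × 0.25).

shell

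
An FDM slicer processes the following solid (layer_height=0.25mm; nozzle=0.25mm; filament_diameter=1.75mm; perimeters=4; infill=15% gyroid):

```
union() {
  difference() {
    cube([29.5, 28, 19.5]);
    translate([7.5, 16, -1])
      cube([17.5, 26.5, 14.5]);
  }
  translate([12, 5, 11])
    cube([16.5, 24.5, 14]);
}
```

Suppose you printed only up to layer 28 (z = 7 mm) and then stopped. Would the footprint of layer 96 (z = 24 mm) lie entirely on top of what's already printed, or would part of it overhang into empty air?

Compare the two slices. At z = 7: the cube is present — its section is the full 29.5×28 rectangle (area 826.00 mm²); the cube at (7.5, 16) (footprint 17.5×26.5) is included at this height (area 463.75 mm²); After the difference (first − rest): starting from the 29.5×28 cube (826.00 mm²), the 17.5×26.5 cube at (7.5, 16) partially overlaps it — only the 210.00 mm² overlap (of its 463.75 mm²) is removed, clipping the outline — area = 616.00 mm²; the cube at (12, 5) is absent (z outside [11, 25]); Taking the union: only that combined region is present, so the union is just that shape — area = 616.00 mm². At z = 24: the cube does not reach this height (z outside [0, 19.5]); the cube at (7.5, 16) does not reach this height (z outside [-1, 13.5]); Taking the first minus the rest: the first operand is absent here, so nothing remains; the 16.5×24.5 cube at (12, 5) contributes its full rectangle (area 404.25 mm²); Combining (union): only the 16.5×24.5 cube at (12, 5) is present, so the union is just that shape — area = 404.25 mm². Checking containment: at z = 24 the cross-section extends beyond the z = 7 cross-section by about 180.75 mm².

part overhangs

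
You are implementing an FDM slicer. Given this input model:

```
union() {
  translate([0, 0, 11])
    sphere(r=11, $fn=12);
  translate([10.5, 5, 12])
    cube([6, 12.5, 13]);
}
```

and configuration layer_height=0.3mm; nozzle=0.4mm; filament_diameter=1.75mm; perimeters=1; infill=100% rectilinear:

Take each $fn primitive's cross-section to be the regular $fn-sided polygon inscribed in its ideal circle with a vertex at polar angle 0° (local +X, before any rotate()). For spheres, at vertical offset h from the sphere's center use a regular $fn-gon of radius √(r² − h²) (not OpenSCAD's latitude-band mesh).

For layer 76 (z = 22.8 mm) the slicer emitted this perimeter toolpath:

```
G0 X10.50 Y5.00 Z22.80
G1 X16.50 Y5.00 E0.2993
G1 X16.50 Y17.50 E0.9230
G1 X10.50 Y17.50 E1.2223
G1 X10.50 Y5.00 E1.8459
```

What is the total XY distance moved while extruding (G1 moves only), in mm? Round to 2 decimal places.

Sum the Euclidean lengths of each G1 segment: total = 37.00 mm.

37.00 mm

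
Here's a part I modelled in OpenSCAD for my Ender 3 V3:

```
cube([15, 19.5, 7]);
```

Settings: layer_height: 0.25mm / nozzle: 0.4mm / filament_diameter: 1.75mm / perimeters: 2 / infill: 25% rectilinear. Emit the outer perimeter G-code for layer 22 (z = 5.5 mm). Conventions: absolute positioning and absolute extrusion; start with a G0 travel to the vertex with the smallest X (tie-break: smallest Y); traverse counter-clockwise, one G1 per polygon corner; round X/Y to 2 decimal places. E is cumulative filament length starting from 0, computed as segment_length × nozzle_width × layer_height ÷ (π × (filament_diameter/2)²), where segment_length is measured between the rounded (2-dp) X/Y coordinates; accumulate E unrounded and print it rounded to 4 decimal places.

G0 X0.00 Y0.00 Z5.50
G1 X15.00 Y0.00 E0.6236
G1 X15.00 Y19.50 E1.4343
G1 X0.00 Y19.50 E2.0580
G1 X0.00 Y0.00 E2.8687

At z = 5.5 mm: the cube is present — its section is the full 15×19.5 rectangle. The outline is a single polygon with 4 vertices. Extrusion per mm of travel: 0.4 × 0.25 / (π × 0.875²) = 0.041575. Accumulating E over each segment gives final E = 2.8687.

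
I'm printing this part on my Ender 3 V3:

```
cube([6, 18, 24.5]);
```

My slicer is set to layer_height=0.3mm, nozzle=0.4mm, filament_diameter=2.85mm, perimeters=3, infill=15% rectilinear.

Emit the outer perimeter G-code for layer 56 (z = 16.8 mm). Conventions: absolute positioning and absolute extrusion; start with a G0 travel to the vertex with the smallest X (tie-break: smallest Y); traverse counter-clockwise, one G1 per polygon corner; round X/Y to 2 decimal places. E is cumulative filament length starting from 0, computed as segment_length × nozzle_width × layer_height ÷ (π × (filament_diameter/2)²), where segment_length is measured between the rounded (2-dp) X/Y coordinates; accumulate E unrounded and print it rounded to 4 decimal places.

G0 X0.00 Y0.00 Z16.80
G1 X6.00 Y0.00 E0.1129
G1 X6.00 Y18.00 E0.4515
G1 X0.00 Y18.00 E0.5643
G1 X0.00 Y0.00 E0.9029

At z = 16.8 mm: the cube (footprint 6×18) is included at this height. The outline is a single polygon with 4 vertices. Extrusion per mm of travel: 0.4 × 0.3 / (π × 1.425²) = 0.018811. Accumulating E over each segment gives final E = 0.9029.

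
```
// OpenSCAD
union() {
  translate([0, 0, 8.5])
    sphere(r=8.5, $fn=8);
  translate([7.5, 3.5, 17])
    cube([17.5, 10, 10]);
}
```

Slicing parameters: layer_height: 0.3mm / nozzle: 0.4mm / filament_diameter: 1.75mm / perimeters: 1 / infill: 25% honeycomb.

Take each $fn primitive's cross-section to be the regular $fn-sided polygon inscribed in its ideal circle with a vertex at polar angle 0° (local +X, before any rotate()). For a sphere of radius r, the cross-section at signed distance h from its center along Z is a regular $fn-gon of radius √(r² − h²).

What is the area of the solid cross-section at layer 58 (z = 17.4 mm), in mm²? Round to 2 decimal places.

At z = 17.4 mm: the sphere is absent (|z−center|=8.900 > r=8.5); the cube at (7.5, 3.5) is present — its section is the full 17.5×10 rectangle (area 175.00 mm²); Combining (union): only the 17.5×10 cube at (7.5, 3.5) is present, so the union is just that shape — area = 175.00 mm². Overall, the cross-section is a single solid region. Net area = 175.00 mm².

175.00 mm²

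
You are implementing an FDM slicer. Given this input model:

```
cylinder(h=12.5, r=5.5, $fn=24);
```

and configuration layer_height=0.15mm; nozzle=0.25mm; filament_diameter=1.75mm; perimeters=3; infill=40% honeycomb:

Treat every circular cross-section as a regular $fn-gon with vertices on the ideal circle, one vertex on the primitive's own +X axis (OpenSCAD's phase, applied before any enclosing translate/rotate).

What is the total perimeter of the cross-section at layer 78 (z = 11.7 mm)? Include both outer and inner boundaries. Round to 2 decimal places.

At z = 11.7 mm: the r=5.5 cylinder contributes a regular 24-gon of circumradius 5.5 (perimeter = 2·24·5.500·sin(180°/24) = 34.46 mm). Overall, the cross-section is a single solid region. Total boundary length (outer) = 34.46 mm.

34.46 mm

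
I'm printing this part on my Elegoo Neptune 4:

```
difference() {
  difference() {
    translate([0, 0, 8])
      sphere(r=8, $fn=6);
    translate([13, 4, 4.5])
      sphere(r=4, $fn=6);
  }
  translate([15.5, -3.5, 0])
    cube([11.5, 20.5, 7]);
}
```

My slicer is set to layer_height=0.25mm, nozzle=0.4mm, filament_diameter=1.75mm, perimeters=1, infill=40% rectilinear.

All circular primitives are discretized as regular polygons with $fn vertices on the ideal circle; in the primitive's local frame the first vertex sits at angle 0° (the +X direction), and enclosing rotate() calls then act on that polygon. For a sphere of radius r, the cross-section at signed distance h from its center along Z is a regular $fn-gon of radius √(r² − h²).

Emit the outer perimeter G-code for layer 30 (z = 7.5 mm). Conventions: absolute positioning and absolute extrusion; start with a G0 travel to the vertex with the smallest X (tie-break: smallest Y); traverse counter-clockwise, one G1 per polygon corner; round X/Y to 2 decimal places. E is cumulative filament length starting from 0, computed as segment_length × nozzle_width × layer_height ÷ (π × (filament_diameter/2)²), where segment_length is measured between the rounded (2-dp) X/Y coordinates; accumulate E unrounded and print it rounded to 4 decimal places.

G0 X-7.98 Y0.00 Z7.50
G1 X-3.99 Y-6.91 E0.3317
G1 X3.99 Y-6.91 E0.6635
G1 X7.98 Y0.00 E0.9952
G1 X3.99 Y6.91 E1.3270
G1 X-3.99 Y6.91 E1.6588
G1 X-7.98 Y0.00 E1.9905

At z = 7.5 mm: the r=8 sphere slices to a regular 6-gon of circumradius 7.984 (√(r²−h²) with h=0.5 from center); the sphere at (13, 4): section is a regular 6-gon, circumradius = √(r²−h²) = √(4²−3²) = 2.646; Subtracting the remaining from the first: starting from the r=8 sphere, the r=4 sphere at (13, 4) misses the remaining region (no effect) — 1 connected region; the cube at (15.5, -3.5) does not reach this height (z outside [0, 7]); Taking the first minus the rest: none of the subtracted shapes is present at this height, so the result so far is unchanged — 1 connected region. The outline is a single polygon with 6 vertices. Extrusion per mm of travel: 0.4 × 0.25 / (π × 0.875²) = 0.041575. Accumulating E over each segment gives final E = 1.9905.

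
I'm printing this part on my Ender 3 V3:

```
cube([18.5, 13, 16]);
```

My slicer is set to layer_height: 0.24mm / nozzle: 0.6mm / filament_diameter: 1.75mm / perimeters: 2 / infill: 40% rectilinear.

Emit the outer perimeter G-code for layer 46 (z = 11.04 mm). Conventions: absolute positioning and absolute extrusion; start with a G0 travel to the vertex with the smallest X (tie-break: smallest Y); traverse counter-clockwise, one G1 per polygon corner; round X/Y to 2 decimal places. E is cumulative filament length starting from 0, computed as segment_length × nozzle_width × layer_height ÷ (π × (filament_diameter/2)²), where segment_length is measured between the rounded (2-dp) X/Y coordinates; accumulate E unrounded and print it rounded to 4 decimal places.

At z = 11.04 mm: the 18.5×13 cube contributes its full rectangle. The outline is a single polygon with 4 vertices. Extrusion per mm of travel: 0.6 × 0.24 / (π × 0.875²) = 0.059868. Accumulating E over each segment gives final E = 3.7717.

G0 X0.00 Y0.00 Z11.04
G1 X18.50 Y0.00 E1.1076
G1 X18.50 Y13.00 E1.8858
G1 X0.00 Y13.00 E2.9934
G1 X0.00 Y0.00 E3.7717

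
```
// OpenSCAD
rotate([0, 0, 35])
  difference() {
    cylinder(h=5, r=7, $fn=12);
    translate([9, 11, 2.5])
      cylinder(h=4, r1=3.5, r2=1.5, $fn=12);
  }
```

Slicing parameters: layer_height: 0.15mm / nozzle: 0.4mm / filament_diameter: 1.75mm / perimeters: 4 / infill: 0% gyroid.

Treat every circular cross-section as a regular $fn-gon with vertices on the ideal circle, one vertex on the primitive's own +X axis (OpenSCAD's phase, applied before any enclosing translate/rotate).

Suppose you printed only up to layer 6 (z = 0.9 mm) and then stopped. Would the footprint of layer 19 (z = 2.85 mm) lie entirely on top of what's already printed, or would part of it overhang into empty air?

entirely on top

Compare the two slices. At z = 0.9: the cylinder: section is a regular 12-gon, circumradius r=7 (area = (12/2)·7.000²·sin(360°/12) = 147.00 mm²); the cone at (9, 11) does not reach this height (z outside [2.5, 6.5]); Taking the first minus the rest: none of the subtracted shapes is present at this height, so the r=7 cylinder is unchanged — area = 147.00 mm²; (rotated 35° about Z; rotation is an isometry so areas/perimeters/island counts are preserved). At z = 2.85: the r=7 cylinder contributes a regular 12-gon of circumradius 7 (area = (12/2)·7.000²·sin(360°/12) = 147.00 mm²); the cone at (9, 11) (r1=3.5→r2=1.5) has section circumradius 3.325 here — a regular 12-gon (area = (12/2)·3.325²·sin(360°/12) = 33.17 mm²); Taking the first minus the rest: starting from the r=7 cylinder (147.00 mm²), the cone at (9, 11) misses the remaining region (no effect) — area = 147.00 mm²; (rotated 35° about Z; rotation is an isometry so areas/perimeters/island counts are preserved). Checking containment: the cross-section at z = 2.85 is a subset of the cross-section at z = 0.9.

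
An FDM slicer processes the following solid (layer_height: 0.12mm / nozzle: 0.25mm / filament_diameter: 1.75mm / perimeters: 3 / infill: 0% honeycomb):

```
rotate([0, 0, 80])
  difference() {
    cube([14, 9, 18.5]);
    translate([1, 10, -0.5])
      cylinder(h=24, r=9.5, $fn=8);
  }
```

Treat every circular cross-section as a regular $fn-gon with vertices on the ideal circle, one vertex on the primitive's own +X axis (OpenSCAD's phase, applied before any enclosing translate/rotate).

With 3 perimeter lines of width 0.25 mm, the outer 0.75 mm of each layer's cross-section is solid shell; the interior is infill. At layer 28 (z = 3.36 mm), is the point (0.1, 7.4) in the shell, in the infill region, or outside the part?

infill

At z = 3.36 mm: the cube is present — its section is the full 14×9 rectangle; the r=9.5 cylinder at (1, 10) contributes a regular 8-gon of circumradius 9.5; Subtracting the remaining from the first: starting from the 14×9 cube, the r=9.5 cylinder at (1, 10) partially overlaps it — only the 62.82 mm² overlap (of its 255.27 mm²) is removed, clipping the outline — 1 connected region; (whole slice rotated 80° about Z — lengths, areas and connectivity unchanged). Overall, the cross-section is a single solid region. Undo the 80° rotation: the query point maps to (7.305, 1.187) in the un-rotated model frame. The nearest boundary edge runs (14.00, 0.00)→(0.00, 0.00); distance from the point to it = 1.19 mm. The point is inside the cross-section and 1.19 mm from the nearest boundary — more than the 0.75 mm shell width (3 × 0.25), so it's in the infill interior.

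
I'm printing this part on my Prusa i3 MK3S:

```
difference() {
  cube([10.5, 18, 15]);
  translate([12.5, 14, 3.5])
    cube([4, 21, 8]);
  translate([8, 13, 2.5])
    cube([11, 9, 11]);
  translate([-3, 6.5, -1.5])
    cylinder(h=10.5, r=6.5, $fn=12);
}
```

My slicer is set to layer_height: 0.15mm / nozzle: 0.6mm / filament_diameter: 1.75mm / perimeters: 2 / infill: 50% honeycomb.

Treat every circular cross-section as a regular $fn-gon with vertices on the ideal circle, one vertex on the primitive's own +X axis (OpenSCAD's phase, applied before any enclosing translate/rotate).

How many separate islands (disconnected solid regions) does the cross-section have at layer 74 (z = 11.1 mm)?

1

At z = 11.1 mm: the cube is present — its section is the full 10.5×18 rectangle; the cube at (12.5, 14) (footprint 4×21) is included at this height; the cube at (8, 13) (footprint 11×9) is included at this height; the cylinder at (-3, 6.5) does not reach this height (z outside [-1.5, 9]); Subtracting the remaining from the first: starting from the 10.5×18 cube, the 4×21 cube at (12.5, 14) misses the remaining region (no effect); the 11×9 cube at (8, 13) partially overlaps it — only the 12.50 mm² overlap (of its 99.00 mm²) is removed, clipping the outline — 1 connected region. Overall, the cross-section is a single solid region. Island count = 1.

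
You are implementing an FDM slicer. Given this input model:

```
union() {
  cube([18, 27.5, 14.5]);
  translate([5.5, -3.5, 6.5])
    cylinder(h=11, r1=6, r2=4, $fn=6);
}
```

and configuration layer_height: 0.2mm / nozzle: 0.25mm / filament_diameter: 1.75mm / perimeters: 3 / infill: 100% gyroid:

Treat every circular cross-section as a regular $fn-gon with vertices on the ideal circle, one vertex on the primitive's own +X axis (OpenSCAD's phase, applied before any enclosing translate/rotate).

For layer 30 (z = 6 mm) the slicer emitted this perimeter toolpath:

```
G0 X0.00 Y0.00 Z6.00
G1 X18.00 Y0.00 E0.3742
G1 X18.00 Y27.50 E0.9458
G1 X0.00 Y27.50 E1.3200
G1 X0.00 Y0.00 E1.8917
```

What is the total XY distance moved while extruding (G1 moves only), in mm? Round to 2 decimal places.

Sum the Euclidean lengths of each G1 segment: total = 91.00 mm.

91.00 mm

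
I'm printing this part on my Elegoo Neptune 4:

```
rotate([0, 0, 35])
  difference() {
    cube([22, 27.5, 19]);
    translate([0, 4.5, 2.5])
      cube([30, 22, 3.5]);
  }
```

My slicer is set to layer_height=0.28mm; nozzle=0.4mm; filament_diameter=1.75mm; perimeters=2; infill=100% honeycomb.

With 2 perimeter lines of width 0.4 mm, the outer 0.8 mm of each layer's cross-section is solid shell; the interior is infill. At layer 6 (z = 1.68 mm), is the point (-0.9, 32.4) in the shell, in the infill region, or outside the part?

At z = 1.68 mm: the cube (footprint 22×27.5) is included at this height; the cube at (0, 4.5) is absent (z outside [2.5, 6]); Subtracting the remaining from the first: none of the subtracted shapes is present at this height, so the 22×27.5 cube is unchanged — 1 connected region; (whole slice rotated 35° about Z — lengths, areas and connectivity unchanged). Overall, the cross-section is a single solid region. Undo the 35° rotation: the query point maps to (17.847, 27.057) in the un-rotated model frame. The nearest boundary edge runs (22.00, 27.50)→(0.00, 27.50); distance from the point to it = 0.44 mm. The point is inside the cross-section, 0.44 mm from the nearest boundary — within the 0.8 mm shell band (2 × 0.4).

shell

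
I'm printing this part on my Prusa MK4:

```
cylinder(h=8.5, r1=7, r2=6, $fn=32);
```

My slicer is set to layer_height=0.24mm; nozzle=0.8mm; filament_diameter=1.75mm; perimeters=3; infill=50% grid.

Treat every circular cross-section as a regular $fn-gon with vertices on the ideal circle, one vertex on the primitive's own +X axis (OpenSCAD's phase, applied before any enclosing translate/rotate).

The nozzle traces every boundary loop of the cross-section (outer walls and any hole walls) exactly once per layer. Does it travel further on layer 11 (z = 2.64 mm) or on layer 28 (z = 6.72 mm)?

layer 11 (z = 2.64 mm)

Layer 11 (z = 2.64): the cone: at t=0.311 of its height the radius interpolates to r₁+(r₂−r₁)t = 6.689, giving a regular 32-gon of that circumradius (perimeter = 2·32·6.689·sin(180°/32) = 41.96 mm). So its perimeter = 41.96 mm. Layer 28 (z = 6.72): the cone: at t=0.791 of its height the radius interpolates to r₁+(r₂−r₁)t = 6.209, giving a regular 32-gon of that circumradius (perimeter = 2·32·6.209·sin(180°/32) = 38.95 mm). So its perimeter = 38.95 mm. Layer 11 is larger (41.96 vs 38.95 mm).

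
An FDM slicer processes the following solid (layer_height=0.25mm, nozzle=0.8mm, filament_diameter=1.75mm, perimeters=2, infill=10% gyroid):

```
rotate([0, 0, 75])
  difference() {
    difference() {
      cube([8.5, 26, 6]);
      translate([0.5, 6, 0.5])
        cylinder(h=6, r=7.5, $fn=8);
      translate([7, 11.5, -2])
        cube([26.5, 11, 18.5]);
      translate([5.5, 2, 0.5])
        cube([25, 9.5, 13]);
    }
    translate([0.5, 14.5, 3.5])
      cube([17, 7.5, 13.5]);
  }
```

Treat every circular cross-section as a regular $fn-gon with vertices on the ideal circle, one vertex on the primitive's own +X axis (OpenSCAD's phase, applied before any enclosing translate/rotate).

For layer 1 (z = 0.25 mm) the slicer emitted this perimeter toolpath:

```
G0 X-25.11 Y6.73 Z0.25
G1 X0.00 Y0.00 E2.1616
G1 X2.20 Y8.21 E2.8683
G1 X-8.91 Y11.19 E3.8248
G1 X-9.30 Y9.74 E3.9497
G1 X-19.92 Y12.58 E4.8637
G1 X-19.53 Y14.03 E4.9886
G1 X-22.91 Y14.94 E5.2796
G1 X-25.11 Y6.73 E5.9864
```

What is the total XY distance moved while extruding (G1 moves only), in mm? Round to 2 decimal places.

Sum the Euclidean lengths of each G1 segment: total = 71.99 mm.

71.99 mm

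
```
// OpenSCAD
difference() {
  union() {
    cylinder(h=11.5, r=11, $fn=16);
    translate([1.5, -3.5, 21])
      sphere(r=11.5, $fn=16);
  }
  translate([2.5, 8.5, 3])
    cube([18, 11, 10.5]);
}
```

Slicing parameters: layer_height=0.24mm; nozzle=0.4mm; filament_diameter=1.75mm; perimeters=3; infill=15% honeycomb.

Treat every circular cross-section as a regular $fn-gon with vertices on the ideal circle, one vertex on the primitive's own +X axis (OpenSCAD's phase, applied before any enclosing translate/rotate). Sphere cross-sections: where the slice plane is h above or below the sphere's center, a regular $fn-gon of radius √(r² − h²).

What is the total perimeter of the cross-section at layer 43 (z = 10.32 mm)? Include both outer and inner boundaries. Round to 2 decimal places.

At z = 10.32 mm: the cylinder: section is a regular 16-gon, circumradius r=11 (perimeter = 2·16·11.000·sin(180°/16) = 68.67 mm); the sphere at (1.5, -3.5): section is a regular 16-gon, circumradius = √(r²−h²) = √(11.5²−10.68²) = 4.265 (perimeter = 2·16·4.265·sin(180°/16) = 26.62 mm); Taking the union: the r=11.5 sphere at (1.5, -3.5) lies entirely inside the r=11 cylinder, so the union is just the r=11 cylinder — boundary = 68.67 mm; the cube at (2.5, 8.5) (footprint 18×11) is included at this height (perimeter 58.00 mm); Subtracting the remaining from the first: starting from the result so far, the 18×11 cube at (2.5, 8.5) partially overlaps it — only the 5.20 mm² overlap (of its 198.00 mm²) is removed, clipping the outline — boundary = 70.14 mm. Overall, the cross-section is a single solid region. Total boundary length (outer) = 70.14 mm.

70.14 mm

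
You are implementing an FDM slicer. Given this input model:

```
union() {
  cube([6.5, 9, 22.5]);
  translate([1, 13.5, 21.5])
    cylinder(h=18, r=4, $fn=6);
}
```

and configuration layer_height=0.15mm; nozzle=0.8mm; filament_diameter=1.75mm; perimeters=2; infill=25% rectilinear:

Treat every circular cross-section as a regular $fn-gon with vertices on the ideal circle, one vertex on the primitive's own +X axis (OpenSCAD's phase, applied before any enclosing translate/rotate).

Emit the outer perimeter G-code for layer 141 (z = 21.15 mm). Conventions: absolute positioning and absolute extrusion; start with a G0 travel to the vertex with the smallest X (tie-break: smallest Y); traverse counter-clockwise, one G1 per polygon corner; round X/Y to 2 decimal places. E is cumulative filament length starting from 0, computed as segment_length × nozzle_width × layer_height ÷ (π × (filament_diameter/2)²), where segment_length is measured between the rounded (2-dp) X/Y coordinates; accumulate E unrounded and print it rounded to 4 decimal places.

G0 X0.00 Y0.00 Z21.15
G1 X6.50 Y0.00 E0.3243
G1 X6.50 Y9.00 E0.7733
G1 X0.00 Y9.00 E1.0976
G1 X0.00 Y0.00 E1.5466

At z = 21.15 mm: the cube is present — its section is the full 6.5×9 rectangle; the cylinder at (1, 13.5) is not intersected at this z (z outside [21.5, 39.5]); Taking the union: only the 6.5×9 cube is present, so the union is just that shape — 1 connected region. The outline is a single polygon with 4 vertices. Extrusion per mm of travel: 0.8 × 0.15 / (π × 0.875²) = 0.049890. Accumulating E over each segment gives final E = 1.5466.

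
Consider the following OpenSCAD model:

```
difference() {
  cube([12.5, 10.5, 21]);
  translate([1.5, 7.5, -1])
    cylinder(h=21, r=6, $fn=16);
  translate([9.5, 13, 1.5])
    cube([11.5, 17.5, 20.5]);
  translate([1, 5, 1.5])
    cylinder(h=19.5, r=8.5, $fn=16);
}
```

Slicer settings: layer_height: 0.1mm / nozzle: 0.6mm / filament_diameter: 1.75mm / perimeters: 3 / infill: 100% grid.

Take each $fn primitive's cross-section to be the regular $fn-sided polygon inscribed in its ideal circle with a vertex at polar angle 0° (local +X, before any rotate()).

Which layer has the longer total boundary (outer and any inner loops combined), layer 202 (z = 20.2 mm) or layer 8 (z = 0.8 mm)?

Layer 202 (z = 20.2): the cube is present — its section is the full 12.5×10.5 rectangle (perimeter 46.00 mm); the cylinder at (1.5, 7.5) is absent (z outside [-1, 20]); the cube at (9.5, 13) is present — its section is the full 11.5×17.5 rectangle (perimeter 58.00 mm); the r=8.5 cylinder at (1, 5) gives a regular 16-gon of circumradius 8.5 (constant along its height) (perimeter = 2·16·8.500·sin(180°/16) = 53.06 mm); Subtracting the remaining from the first: starting from the 12.5×10.5 cube, the 11.5×17.5 cube at (9.5, 13) misses the remaining region (no effect); the r=8.5 cylinder at (1, 5) partially overlaps it — only the 92.35 mm² overlap (of its 221.19 mm²) is removed, clipping the outline — boundary = 31.90 mm. So its perimeter = 31.90 mm. Layer 8 (z = 0.8): the 12.5×10.5 cube contributes its full rectangle (perimeter 46.00 mm); the r=6 cylinder at (1.5, 7.5) contributes a regular 16-gon of circumradius 6 (perimeter = 2·16·6.000·sin(180°/16) = 37.46 mm); the cube at (9.5, 13) does not reach this height (z outside [1.5, 22]); the cylinder at (1, 5) is not intersected at this z (z outside [1.5, 21]); Taking the first minus the rest: starting from the 12.5×10.5 cube, the r=6 cylinder at (1.5, 7.5) partially overlaps it — only the 57.82 mm² overlap (of its 110.21 mm²) is removed, clipping the outline — boundary = 44.81 mm. So its perimeter = 44.81 mm. Layer 8 is larger (44.81 vs 31.90 mm).

layer 8 (z = 0.8 mm)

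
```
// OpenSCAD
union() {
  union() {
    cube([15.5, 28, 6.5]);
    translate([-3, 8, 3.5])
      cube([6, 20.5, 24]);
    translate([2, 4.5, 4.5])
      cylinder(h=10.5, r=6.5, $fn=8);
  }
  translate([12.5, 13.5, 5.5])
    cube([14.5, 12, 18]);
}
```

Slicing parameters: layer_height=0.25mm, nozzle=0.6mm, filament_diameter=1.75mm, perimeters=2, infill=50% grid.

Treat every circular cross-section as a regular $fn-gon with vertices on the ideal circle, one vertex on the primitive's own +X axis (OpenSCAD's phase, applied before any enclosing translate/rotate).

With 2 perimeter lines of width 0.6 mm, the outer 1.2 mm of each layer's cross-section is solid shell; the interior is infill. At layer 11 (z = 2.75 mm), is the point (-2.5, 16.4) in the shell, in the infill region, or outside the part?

At z = 2.75 mm: the cube is present — its section is the full 15.5×28 rectangle; the cube at (-3, 8) does not reach this height (z outside [3.5, 27.5]); the cylinder at (2, 4.5) does not reach this height (z outside [4.5, 15]); Combining (union): only the 15.5×28 cube is present, so the union is just that shape — 1 connected region; the cube at (12.5, 13.5) is absent (z outside [5.5, 23.5]); Merging all regions: only that combined region is present, so the union is just that shape — 1 connected region. Overall, the cross-section is a single solid region. The nearest boundary edge runs (0.00, 28.00)→(0.00, 0.00); distance from the point to it = 2.50 mm. The point is not inside any of the regions above, so it lies outside the cross-section (2.50 mm from the nearest boundary).

outside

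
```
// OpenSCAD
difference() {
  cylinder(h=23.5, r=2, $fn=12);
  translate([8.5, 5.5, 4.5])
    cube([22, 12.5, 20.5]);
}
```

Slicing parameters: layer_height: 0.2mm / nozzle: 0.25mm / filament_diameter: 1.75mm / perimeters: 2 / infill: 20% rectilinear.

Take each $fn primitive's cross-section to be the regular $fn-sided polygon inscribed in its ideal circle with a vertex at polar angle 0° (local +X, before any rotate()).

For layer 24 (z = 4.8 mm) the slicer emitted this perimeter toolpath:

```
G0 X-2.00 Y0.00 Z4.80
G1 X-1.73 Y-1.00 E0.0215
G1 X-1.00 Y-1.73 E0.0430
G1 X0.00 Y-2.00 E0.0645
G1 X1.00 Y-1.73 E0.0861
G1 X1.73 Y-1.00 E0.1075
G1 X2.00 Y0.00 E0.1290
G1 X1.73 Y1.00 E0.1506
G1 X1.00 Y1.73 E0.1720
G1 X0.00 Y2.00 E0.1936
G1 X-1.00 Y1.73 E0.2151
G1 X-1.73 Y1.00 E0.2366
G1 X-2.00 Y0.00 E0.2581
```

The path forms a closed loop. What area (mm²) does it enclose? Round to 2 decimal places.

Apply the shoelace formula to the sequence of (X, Y) vertices; enclosed area = 11.99 mm².

11.99 mm²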